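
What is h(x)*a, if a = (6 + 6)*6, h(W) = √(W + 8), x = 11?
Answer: 72*√19 ≈ 313.84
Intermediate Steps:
h(W) = √(8 + W)
a = 72 (a = 12*6 = 72)
h(x)*a = √(8 + 11)*72 = √19*72 = 72*√19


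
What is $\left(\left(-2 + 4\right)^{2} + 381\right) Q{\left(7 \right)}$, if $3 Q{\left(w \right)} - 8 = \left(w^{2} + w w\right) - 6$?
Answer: $\frac{38500}{3} \approx 12833.0$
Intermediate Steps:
$Q{\left(w \right)} = \frac{2}{3} + \frac{2 w^{2}}{3}$ ($Q{\left(w \right)} = \frac{8}{3} + \frac{\left(w^{2} + w w\right) - 6}{3} = \frac{8}{3} + \frac{\left(w^{2} + w^{2}\right) - 6}{3} = \frac{8}{3} + \frac{2 w^{2} - 6}{3} = \frac{8}{3} + \frac{-6 + 2 w^{2}}{3} = \frac{8}{3} + \left(-2 + \frac{2 w^{2}}{3}\right) = \frac{2}{3} + \frac{2 w^{2}}{3}$)
$\left(\left(-2 + 4\right)^{2} + 381\right) Q{\left(7 \right)} = \left(\left(-2 + 4\right)^{2} + 381\right) \left(\frac{2}{3} + \frac{2 \cdot 7^{2}}{3}\right) = \left(2^{2} + 381\right) \left(\frac{2}{3} + \frac{2}{3} \cdot 49\right) = \left(4 + 381\right) \left(\frac{2}{3} + \frac{98}{3}\right) = 385 \cdot \frac{100}{3} = \frac{38500}{3}$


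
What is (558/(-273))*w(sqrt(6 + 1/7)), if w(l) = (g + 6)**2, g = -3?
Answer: -1674/91 ≈ -18.396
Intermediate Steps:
w(l) = 9 (w(l) = (-3 + 6)**2 = 3**2 = 9)
(558/(-273))*w(sqrt(6 + 1/7)) = (558/(-273))*9 = (558*(-1/273))*9 = -186/91*9 = -1674/91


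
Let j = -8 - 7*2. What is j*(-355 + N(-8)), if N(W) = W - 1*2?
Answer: 8030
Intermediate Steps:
j = -22 (j = -8 - 14 = -22)
N(W) = -2 + W (N(W) = W - 2 = -2 + W)
j*(-355 + N(-8)) = -22*(-355 + (-2 - 8)) = -22*(-355 - 10) = -22*(-365) = 8030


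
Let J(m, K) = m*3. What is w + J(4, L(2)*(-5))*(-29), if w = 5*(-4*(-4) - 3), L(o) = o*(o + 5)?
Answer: -283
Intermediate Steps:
L(o) = o*(5 + o)
J(m, K) = 3*m
w = 65 (w = 5*(16 - 3) = 5*13 = 65)
w + J(4, L(2)*(-5))*(-29) = 65 + (3*4)*(-29) = 65 + 12*(-29) = 65 - 348 = -283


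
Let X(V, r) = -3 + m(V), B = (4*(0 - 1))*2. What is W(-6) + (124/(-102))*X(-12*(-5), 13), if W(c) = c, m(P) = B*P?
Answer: 9880/17 ≈ 581.18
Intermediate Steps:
B = -8 (B = (4*(-1))*2 = -4*2 = -8)
m(P) = -8*P
X(V, r) = -3 - 8*V
W(-6) + (124/(-102))*X(-12*(-5), 13) = -6 + (124/(-102))*(-3 - (-32)*3*(-5)) = -6 + (124*(-1/102))*(-3 - (-32)*(-15)) = -6 - 62*(-3 - 8*60)/51 = -6 - 62*(-3 - 480)/51 = -6 - 62/51*(-483) = -6 + 9982/17 = 9880/17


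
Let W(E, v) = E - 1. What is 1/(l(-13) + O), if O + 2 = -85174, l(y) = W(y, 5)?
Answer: -1/85190 ≈ -1.1738e-5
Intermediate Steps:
W(E, v) = -1 + E
l(y) = -1 + y
O = -85176 (O = -2 - 85174 = -85176)
1/(l(-13) + O) = 1/((-1 - 13) - 85176) = 1/(-14 - 85176) = 1/(-85190) = -1/85190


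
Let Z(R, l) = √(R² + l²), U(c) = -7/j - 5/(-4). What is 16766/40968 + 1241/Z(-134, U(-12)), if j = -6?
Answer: 8383/20484 + 14892*√2586505/2586505 ≈ 9.6689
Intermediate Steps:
U(c) = 29/12 (U(c) = -7/(-6) - 5/(-4) = -7*(-⅙) - 5*(-¼) = 7/6 + 5/4 = 29/12)
16766/40968 + 1241/Z(-134, U(-12)) = 16766/40968 + 1241/(√((-134)² + (29/12)²)) = 16766*(1/40968) + 1241/(√(17956 + 841/144)) = 8383/20484 + 1241/(√(2586505/144)) = 8383/20484 + 1241/((√2586505/12)) = 8383/20484 + 1241*(12*√2586505/2586505) = 8383/20484 + 14892*√2586505/2586505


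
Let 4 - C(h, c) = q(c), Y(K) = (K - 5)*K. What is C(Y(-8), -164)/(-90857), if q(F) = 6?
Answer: 2/90857 ≈ 2.2013e-5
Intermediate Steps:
Y(K) = K*(-5 + K) (Y(K) = (-5 + K)*K = K*(-5 + K))
C(h, c) = -2 (C(h, c) = 4 - 1*6 = 4 - 6 = -2)
C(Y(-8), -164)/(-90857) = -2/(-90857) = -2*(-1/90857) = 2/90857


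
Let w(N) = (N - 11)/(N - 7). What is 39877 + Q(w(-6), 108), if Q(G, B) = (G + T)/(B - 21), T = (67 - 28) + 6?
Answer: 45101489/1131 ≈ 39878.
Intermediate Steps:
T = 45 (T = 39 + 6 = 45)
w(N) = (-11 + N)/(-7 + N)
Q(G, B) = (45 + G)/(-21 + B) (Q(G, B) = (G + 45)/(B - 21) = (45 + G)/(-21 + B))
39877 + Q(w(-6), 108) = 39877 + (45 + (-11 - 6)/(-7 - 6))/(-21 + 108) = 39877 + (45 - 17/(-13))/87 = 39877 + (45 - 1/13*(-17))/87 = 39877 + (45 + 17/13)/87 = 39877 + (1/87)*(602/13) = 39877 + 602/1131 = 45101489/1131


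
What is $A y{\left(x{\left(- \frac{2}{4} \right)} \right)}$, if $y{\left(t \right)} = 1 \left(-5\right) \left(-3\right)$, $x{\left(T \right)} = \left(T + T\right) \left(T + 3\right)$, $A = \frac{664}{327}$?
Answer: $\frac{3320}{109} \approx 30.459$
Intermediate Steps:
$A = \frac{664}{327}$ ($A = 664 \cdot \frac{1}{327} = \frac{664}{327} \approx 2.0306$)
$x{\left(T \right)} = 2 T \left(3 + T\right)$
$y{\left(t \right)} = 15$ ($y{\left(t \right)} = \left(-5\right) \left(-3\right) = 15$)
$A y{\left(x{\left(- \frac{2}{4} \right)} \right)} = \frac{664}{327} \cdot 15 = \frac{3320}{109}$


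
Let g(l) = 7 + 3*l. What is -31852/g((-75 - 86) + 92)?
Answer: 7963/50 ≈ 159.26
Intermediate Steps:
-31852/g((-75 - 86) + 92) = -31852/(7 + 3*((-75 - 86) + 92)) = -31852/(7 + 3*(-161 + 92)) = -31852/(7 + 3*(-69)) = -31852/(7 - 207) = -31852/(-200) = -31852*(-1/200) = 7963/50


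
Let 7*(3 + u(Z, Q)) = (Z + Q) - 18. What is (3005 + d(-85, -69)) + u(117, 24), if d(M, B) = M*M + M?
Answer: 71117/7 ≈ 10160.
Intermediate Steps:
d(M, B) = M + M**2 (d(M, B) = M**2 + M = M + M**2)
u(Z, Q) = -39/7 + Q/7 + Z/7 (u(Z, Q) = -3 + ((Z + Q) - 18)/7 = -3 + ((Q + Z) - 18)/7 = -3 + (-18 + Q + Z)/7 = -3 + (-18/7 + Q/7 + Z/7) = -39/7 + Q/7 + Z/7)
(3005 + d(-85, -69)) + u(117, 24) = (3005 - 85*(1 - 85)) + (-39/7 + (1/7)*24 + (1/7)*117) = (3005 - 85*(-84)) + (-39/7 + 24/7 + 117/7) = (3005 + 7140) + 102/7 = 10145 + 102/7 = 71117/7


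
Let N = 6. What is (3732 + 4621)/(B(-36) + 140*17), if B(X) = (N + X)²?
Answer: 8353/3280 ≈ 2.5466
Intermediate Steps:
B(X) = (6 + X)²
(3732 + 4621)/(B(-36) + 140*17) = (3732 + 4621)/((6 - 36)² + 140*17) = 8353/((-30)² + 2380) = 8353/(900 + 2380) = 8353/3280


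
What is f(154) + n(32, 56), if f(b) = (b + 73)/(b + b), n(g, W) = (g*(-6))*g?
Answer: -1892125/308 ≈ -6143.3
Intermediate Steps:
n(g, W) = -6*g² (n(g, W) = (-6*g)*g = -6*g²)
f(b) = (73 + b)/(2*b) (f(b) = (73 + b)/((2*b)) = (73 + b)*(1/(2*b)) = (73 + b)/(2*b))
f(154) + n(32, 56) = (½)*(73 + 154)/154 - 6*32² = (½)*(1/154)*227 - 6*1024 = 227/308 - 6144 = -1892125/308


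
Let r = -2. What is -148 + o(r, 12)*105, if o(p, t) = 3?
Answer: 167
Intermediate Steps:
-148 + o(r, 12)*105 = -148 + 3*105 = -148 + 315 = 167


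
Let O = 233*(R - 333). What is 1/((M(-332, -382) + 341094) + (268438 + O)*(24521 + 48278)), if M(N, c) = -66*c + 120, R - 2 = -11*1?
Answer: 1/13741323274 ≈ 7.2773e-11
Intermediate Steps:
R = -9 (R = 2 - 11*1 = 2 - 11 = -9)
M(N, c) = 120 - 66*c
O = -79686 (O = 233*(-9 - 333) = 233*(-342) = -79686)
1/((M(-332, -382) + 341094) + (268438 + O)*(24521 + 48278)) = 1/(((120 - 66*(-382)) + 341094) + (268438 - 79686)*(24521 + 48278)) = 1/(((120 + 25212) + 341094) + 188752*72799) = 1/((25332 + 341094) + 13740956848) = 1/(366426 + 13740956848) = 1/13741323274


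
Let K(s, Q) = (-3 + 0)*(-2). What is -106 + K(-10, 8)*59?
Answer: 248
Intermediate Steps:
K(s, Q) = 6 (K(s, Q) = -3*(-2) = 6)
-106 + K(-10, 8)*59 = -106 + 6*59 = -106 + 354 = 248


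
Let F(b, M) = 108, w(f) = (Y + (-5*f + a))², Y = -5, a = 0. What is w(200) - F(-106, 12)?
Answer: 1009917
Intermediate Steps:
w(f) = (-5 - 5*f)² (w(f) = (-5 + (-5*f + 0))² = (-5 - 5*f)²)
w(200) - F(-106, 12) = 25*(1 + 200)² - 1*108 = 25*201² - 108 = 25*40401 - 108 = 1010025 - 108 = 1009917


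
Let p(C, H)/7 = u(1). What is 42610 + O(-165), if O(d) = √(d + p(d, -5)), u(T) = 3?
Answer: 42610 + 12*I ≈ 42610.0 + 12.0*I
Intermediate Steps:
p(C, H) = 21 (p(C, H) = 7*3 = 21)
O(d) = √(21 + d) (O(d) = √(d + 21) = √(21 + d))
42610 + O(-165) = 42610 + √(21 - 165) = 42610 + √(-144) = 42610 + 12*I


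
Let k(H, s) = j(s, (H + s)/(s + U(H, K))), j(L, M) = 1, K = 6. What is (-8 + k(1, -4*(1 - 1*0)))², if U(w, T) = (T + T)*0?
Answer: 49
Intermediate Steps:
U(w, T) = 0 (U(w, T) = (2*T)*0 = 0)
k(H, s) = 1
(-8 + k(1, -4*(1 - 1*0)))² = (-8 + 1)² = (-7)² = 49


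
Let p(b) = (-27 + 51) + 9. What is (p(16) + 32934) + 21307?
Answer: 54274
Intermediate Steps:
p(b) = 33 (p(b) = 24 + 9 = 33)
(p(16) + 32934) + 21307 = (33 + 32934) + 21307 = 32967 + 21307 = 54274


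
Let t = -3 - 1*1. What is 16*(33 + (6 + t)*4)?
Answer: 656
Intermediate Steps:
t = -4 (t = -3 - 1 = -4)
16*(33 + (6 + t)*4) = 16*(33 + (6 - 4)*4) = 16*(33 + 2*4) = 16*(33 + 8) = 16*41 = 656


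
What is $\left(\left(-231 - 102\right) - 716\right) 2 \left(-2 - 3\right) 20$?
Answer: $209800$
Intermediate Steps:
$\left(\left(-231 - 102\right) - 716\right) 2 \left(-2 - 3\right) 20 = \left(-333 - 716\right) 2 \left(-5\right) 20 = - 1049 \left(\left(-10\right) 20\right) = \left(-1049\right) \left(-200\right) = 209800$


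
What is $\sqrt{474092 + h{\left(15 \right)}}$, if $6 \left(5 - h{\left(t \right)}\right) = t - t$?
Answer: $\sqrt{474097} \approx 688.55$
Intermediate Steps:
$h{\left(t \right)} = 5$ ($h{\left(t \right)} = 5 - \frac{t - t}{6} = 5 - 0 = 5 + 0 = 5$)
$\sqrt{474092 + h{\left(15 \right)}} = \sqrt{474092 + 5} = \sqrt{474097}$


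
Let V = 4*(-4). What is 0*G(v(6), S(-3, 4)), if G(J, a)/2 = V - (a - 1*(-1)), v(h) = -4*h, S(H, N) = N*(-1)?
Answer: 0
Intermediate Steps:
S(H, N) = -N
V = -16
G(J, a) = -34 - 2*a (G(J, a) = 2*(-16 - (a - 1*(-1))) = 2*(-16 - (a + 1)) = 2*(-16 - (1 + a)) = 2*(-16 + (-1 - a)) = 2*(-17 - a) = -34 - 2*a)
0*G(v(6), S(-3, 4)) = 0*(-34 - (-2)*4) = 0*(-34 - 2*(-4)) = 0*(-34 + 8) = 0*(-26) = 0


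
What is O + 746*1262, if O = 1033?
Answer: 942485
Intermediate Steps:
O + 746*1262 = 1033 + 746*1262 = 1033 + 941452 = 942485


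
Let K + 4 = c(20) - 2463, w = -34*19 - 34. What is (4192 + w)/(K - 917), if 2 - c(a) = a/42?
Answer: -9219/8879 ≈ -1.0383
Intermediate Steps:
w = -680 (w = -646 - 34 = -680)
c(a) = 2 - a/42
K = -51775/21 (K = -4 + ((2 - 1/42*20) - 2463) = -4 + ((2 - 10/21) - 2463) = -4 + (32/21 - 2463) = -4 - 51691/21 = -51775/21 ≈ -2465.5)
(4192 + w)/(K - 917) = (4192 - 680)/(-51775/21 - 917) = 3512/(-71032/21) = 3512*(-21/71032) = -9219/8879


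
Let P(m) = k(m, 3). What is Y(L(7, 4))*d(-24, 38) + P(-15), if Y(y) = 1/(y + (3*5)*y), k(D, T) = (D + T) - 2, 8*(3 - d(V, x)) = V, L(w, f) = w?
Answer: -781/56 ≈ -13.946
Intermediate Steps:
d(V, x) = 3 - V/8
k(D, T) = -2 + D + T
P(m) = 1 + m (P(m) = -2 + m + 3 = 1 + m)
Y(y) = 1/(16*y) (Y(y) = 1/(y + 15*y) = 1/(16*y))
Y(L(7, 4))*d(-24, 38) + P(-15) = ((1/16)/7)*(3 - ⅛*(-24)) + (1 - 15) = ((1/16)*(⅐))*(3 + 3) - 14 = (1/112)*6 - 14 = 3/56 - 14 = -781/56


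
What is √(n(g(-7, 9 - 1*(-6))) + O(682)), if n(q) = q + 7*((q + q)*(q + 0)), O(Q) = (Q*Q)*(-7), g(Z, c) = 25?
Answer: I*√3247093 ≈ 1802.0*I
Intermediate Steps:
O(Q) = -7*Q² (O(Q) = Q²*(-7) = -7*Q²)
n(q) = q + 14*q² (n(q) = q + 7*((2*q)*q) = q + 7*(2*q²) = q + 14*q²)
√(n(g(-7, 9 - 1*(-6))) + O(682)) = √(25*(1 + 14*25) - 7*682²) = √(25*(1 + 350) - 7*465124) = √(25*351 - 3255868) = √(8775 - 3255868) = √(-3247093) = I*√3247093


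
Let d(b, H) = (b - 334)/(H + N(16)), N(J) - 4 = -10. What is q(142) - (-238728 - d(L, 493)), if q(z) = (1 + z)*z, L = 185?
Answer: 126149409/487 ≈ 2.5903e+5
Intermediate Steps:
N(J) = -6 (N(J) = 4 - 10 = -6)
q(z) = z*(1 + z)
d(b, H) = (-334 + b)/(-6 + H) (d(b, H) = (b - 334)/(H - 6) = (-334 + b)/(-6 + H))
q(142) - (-238728 - d(L, 493)) = 142*(1 + 142) - (-238728 - (-334 + 185)/(-6 + 493)) = 142*143 - (-238728 - (-149)/487) = 20306 - (-238728 - (-149)/487) = 20306 - (-238728 - 1*(-149/487)) = 20306 - (-238728 + 149/487) = 20306 - 1*(-116260387/487) = 20306 + 116260387/487 = 126149409/487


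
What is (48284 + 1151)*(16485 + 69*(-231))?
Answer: 26991510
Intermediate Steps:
(48284 + 1151)*(16485 + 69*(-231)) = 49435*(16485 - 15939) = 49435*546 = 26991510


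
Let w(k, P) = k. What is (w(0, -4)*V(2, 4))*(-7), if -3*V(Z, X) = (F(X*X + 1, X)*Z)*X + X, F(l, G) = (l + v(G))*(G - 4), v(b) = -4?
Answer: 0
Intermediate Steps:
F(l, G) = (-4 + G)*(-4 + l) (F(l, G) = (l - 4)*(G - 4) = (-4 + l)*(-4 + G) = (-4 + G)*(-4 + l))
V(Z, X) = -X/3 - X*Z*(12 - 4*X - 4*X² + X*(1 + X²))/3 (V(Z, X) = -(((16 - 4*X - 4*(X*X + 1) + X*(X*X + 1))*Z)*X + X)/3 = -(((16 - 4*X - 4*(X² + 1) + X*(X² + 1))*Z)*X + X)/3 = -(((16 - 4*X - 4*(1 + X²) + X*(1 + X²))*Z)*X + X)/3 = -(((16 - 4*X + (-4 - 4*X²) + X*(1 + X²))*Z)*X + X)/3 = -(((12 - 4*X - 4*X² + X*(1 + X²))*Z)*X + X)/3 = -((Z*(12 - 4*X - 4*X² + X*(1 + X²)))*X + X)/3 = -(X*Z*(12 - 4*X - 4*X² + X*(1 + X²)) + X)/3 = -(X + X*Z*(12 - 4*X - 4*X² + X*(1 + X²)))/3 = -X/3 - X*Z*(12 - 4*X - 4*X² + X*(1 + X²))/3)
(w(0, -4)*V(2, 4))*(-7) = (0*((⅓)*4*(-1 + 2*(-12 + 4*4 + 4*4² - 1*4*(1 + 4²)))))*(-7) = (0*((⅓)*4*(-1 + 2*(-12 + 16 + 4*16 - 1*4*(1 + 16)))))*(-7) = (0*((⅓)*4*(-1 + 2*(-12 + 16 + 64 - 1*4*17))))*(-7) = (0*((⅓)*4*(-1 + 2*(-12 + 16 + 64 - 68))))*(-7) = (0*((⅓)*4*(-1 + 2*0)))*(-7) = (0*((⅓)*4*(-1 + 0)))*(-7) = (0*((⅓)*4*(-1)))*(-7) = (0*(-4/3))*(-7) = 0*(-7) = 0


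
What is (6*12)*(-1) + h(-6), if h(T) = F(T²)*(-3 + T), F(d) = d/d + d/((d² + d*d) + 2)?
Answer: -105219/1297 ≈ -81.125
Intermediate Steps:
F(d) = 1 + d/(2 + 2*d²) (F(d) = 1 + d/((d² + d²) + 2) = 1 + d/(2*d² + 2) = 1 + d/(2 + 2*d²))
h(T) = (-3 + T)*(1 + T⁴ + T²/2)/(1 + T⁴) (h(T) = ((1 + (T²)² + T²/2)/(1 + (T²)²))*(-3 + T) = ((1 + T⁴ + T²/2)/(1 + T⁴))*(-3 + T) = (-3 + T)*(1 + T⁴ + T²/2)/(1 + T⁴))
(6*12)*(-1) + h(-6) = (6*12)*(-1) + (-3 - 6)*(2 + (-6)² + 2*(-6)⁴)/(2*(1 + (-6)⁴)) = 72*(-1) + (½)*(-9)*(2 + 36 + 2*1296)/(1 + 1296) = -72 + (½)*(-9)*(2 + 36 + 2592)/1297 = -72 + (½)*(1/1297)*(-9)*2630 = -72 - 11835/1297 = -105219/1297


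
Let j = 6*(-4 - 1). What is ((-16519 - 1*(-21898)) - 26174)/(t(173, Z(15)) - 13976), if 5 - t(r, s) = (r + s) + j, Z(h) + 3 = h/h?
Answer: 20795/14112 ≈ 1.4736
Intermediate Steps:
Z(h) = -2 (Z(h) = -3 + h/h = -3 + 1 = -2)
j = -30 (j = 6*(-5) = -30)
t(r, s) = 35 - r - s (t(r, s) = 5 - ((r + s) - 30) = 5 - (-30 + r + s) = 5 + (30 - r - s) = 35 - r - s)
((-16519 - 1*(-21898)) - 26174)/(t(173, Z(15)) - 13976) = ((-16519 - 1*(-21898)) - 26174)/((35 - 1*173 - 1*(-2)) - 13976) = ((-16519 + 21898) - 26174)/((35 - 173 + 2) - 13976) = (5379 - 26174)/(-136 - 13976) = -20795/(-14112) = -20795*(-1/14112) = 20795/14112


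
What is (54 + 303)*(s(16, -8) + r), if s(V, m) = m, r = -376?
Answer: -137088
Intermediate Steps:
(54 + 303)*(s(16, -8) + r) = (54 + 303)*(-8 - 376) = 357*(-384) = -137088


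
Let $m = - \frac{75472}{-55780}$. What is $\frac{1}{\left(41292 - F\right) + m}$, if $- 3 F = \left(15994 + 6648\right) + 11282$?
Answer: $\frac{13945}{733525868} \approx 1.9011 \cdot 10^{-5}$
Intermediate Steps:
$F = -11308$ ($F = - \frac{\left(15994 + 6648\right) + 11282}{3} = - \frac{22642 + 11282}{3} = \left(- \frac{1}{3}\right) 33924 = -11308$)
$m = \frac{18868}{13945}$ ($m = \left(-75472\right) \left(- \frac{1}{55780}\right) = \frac{18868}{13945} \approx 1.353$)
$\frac{1}{\left(41292 - F\right) + m} = \frac{1}{\left(41292 - -11308\right) + \frac{18868}{13945}} = \frac{1}{\left(41292 + 11308\right) + \frac{18868}{13945}} = \frac{1}{52600 + \frac{18868}{13945}} = \frac{1}{\frac{733525868}{13945}} = \frac{13945}{733525868}$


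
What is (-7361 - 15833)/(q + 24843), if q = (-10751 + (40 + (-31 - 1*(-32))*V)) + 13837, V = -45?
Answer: -11597/13962 ≈ -0.83061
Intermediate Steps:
q = 3081 (q = (-10751 + (40 + (-31 - 1*(-32))*(-45))) + 13837 = (-10751 + (40 + (-31 + 32)*(-45))) + 13837 = (-10751 + (40 + 1*(-45))) + 13837 = (-10751 + (40 - 45)) + 13837 = (-10751 - 5) + 13837 = -10756 + 13837 = 3081)
(-7361 - 15833)/(q + 24843) = (-7361 - 15833)/(3081 + 24843) = -23194/27924 = -23194*1/27924 = -11597/13962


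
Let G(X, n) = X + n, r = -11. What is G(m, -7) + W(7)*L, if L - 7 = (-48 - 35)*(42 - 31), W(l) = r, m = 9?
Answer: 9968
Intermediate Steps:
W(l) = -11
L = -906 (L = 7 + (-48 - 35)*(42 - 31) = 7 - 83*11 = 7 - 913 = -906)
G(m, -7) + W(7)*L = (9 - 7) - 11*(-906) = 2 + 9966 = 9968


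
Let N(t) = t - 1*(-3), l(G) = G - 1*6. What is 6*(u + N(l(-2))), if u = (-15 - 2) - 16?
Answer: -228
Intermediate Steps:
l(G) = -6 + G (l(G) = G - 6 = -6 + G)
N(t) = 3 + t (N(t) = t + 3 = 3 + t)
u = -33 (u = -17 - 16 = -33)
6*(u + N(l(-2))) = 6*(-33 + (3 + (-6 - 2))) = 6*(-33 + (3 - 8)) = 6*(-33 - 5) = 6*(-38) = -228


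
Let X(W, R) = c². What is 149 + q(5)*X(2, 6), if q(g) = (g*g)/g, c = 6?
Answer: 329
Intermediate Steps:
X(W, R) = 36 (X(W, R) = 6² = 36)
q(g) = g (q(g) = g²/g = g)
149 + q(5)*X(2, 6) = 149 + 5*36 = 149 + 180 = 329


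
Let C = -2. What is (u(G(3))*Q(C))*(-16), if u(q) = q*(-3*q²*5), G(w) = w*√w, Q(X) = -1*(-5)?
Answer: 97200*√3 ≈ 1.6836e+5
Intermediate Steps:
Q(X) = 5
G(w) = w^(3/2)
u(q) = -15*q³ (u(q) = q*(-15*q²) = -15*q³)
(u(G(3))*Q(C))*(-16) = (-15*81*√3*5)*(-16) = (-1215*√3*5)*(-16) = -6075*√3*(-16) = 97200*√3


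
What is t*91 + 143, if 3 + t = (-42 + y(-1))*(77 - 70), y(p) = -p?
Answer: -26247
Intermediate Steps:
t = -290 (t = -3 + (-42 - 1*(-1))*(77 - 70) = -3 + (-42 + 1)*7 = -3 - 41*7 = -3 - 287 = -290)
t*91 + 143 = -290*91 + 143 = -26390 + 143 = -26247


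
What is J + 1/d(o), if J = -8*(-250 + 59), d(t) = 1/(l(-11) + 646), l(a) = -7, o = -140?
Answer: 2167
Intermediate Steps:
d(t) = 1/639 (d(t) = 1/(-7 + 646) = 1/639)
J = 1528 (J = -8*(-191) = 1528)
J + 1/d(o) = 1528 + 1/(1/639) = 1528 + 639 = 2167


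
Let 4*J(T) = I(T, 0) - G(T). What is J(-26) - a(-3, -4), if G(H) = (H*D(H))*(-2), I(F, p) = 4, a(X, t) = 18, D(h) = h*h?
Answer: -8805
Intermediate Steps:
D(h) = h²
G(H) = -2*H³ (G(H) = (H*H²)*(-2) = H³*(-2) = -2*H³)
J(T) = 1 + T³/2 (J(T) = (4 - (-2)*T³)/4 = (4 + 2*T³)/4 = 1 + T³/2)
J(-26) - a(-3, -4) = (1 + (½)*(-26)³) - 1*18 = (1 + (½)*(-17576)) - 18 = (1 - 8788) - 18 = -8787 - 18 = -8805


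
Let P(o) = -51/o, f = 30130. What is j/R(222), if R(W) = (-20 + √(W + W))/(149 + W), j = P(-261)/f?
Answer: 6307/5766882 + 6307*√111/57668820 ≈ 0.0022459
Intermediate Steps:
j = 17/2621310 (j = -51/(-261)/30130 = -51*(-1/261)*(1/30130) = (17/87)*(1/30130) = 17/2621310 ≈ 6.4853e-6)
R(W) = (-20 + √2*√W)/(149 + W) (R(W) = (-20 + √(2*W))/(149 + W) = (-20 + √2*√W)/(149 + W))
j/R(222) = 17/(2621310*(((-20 + √2*√222)/(149 + 222)))) = 17/(2621310*(((-20 + 2*√111)/371))) = 17/(2621310*(-20/371 + 2*√111/371))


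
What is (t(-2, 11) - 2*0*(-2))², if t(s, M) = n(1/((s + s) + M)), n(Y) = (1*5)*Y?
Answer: 25/49 ≈ 0.51020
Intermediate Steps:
n(Y) = 5*Y
t(s, M) = 5/(M + 2*s) (t(s, M) = 5/((s + s) + M) = 5/(2*s + M) = 5/(M + 2*s))
(t(-2, 11) - 2*0*(-2))² = (5/(11 + 2*(-2)) - 2*0*(-2))² = (5/(11 - 4) + 0*(-2))² = (5/7 + 0)² = (5/7)² = 25/49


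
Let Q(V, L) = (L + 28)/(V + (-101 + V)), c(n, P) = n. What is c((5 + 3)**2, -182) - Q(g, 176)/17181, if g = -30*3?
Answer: 102994436/1609287 ≈ 64.000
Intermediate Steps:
g = -90
Q(V, L) = (28 + L)/(-101 + 2*V)
c((5 + 3)**2, -182) - Q(g, 176)/17181 = (5 + 3)**2 - (28 + 176)/(-101 + 2*(-90))/17181 = 8**2 - 204/(-101 - 180)/17181 = 64 - 204/(-281)/17181 = 64 - (-1/281*204)/17181 = 64 - (-204)/(281*17181) = 64 - 1*(-68/1609287) = 64 + 68/1609287 = 102994436/1609287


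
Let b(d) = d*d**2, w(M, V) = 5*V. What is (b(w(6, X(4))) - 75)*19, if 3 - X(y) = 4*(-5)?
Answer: 28895200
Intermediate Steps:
X(y) = 23 (X(y) = 3 - 4*(-5) = 3 - 1*(-20) = 3 + 20 = 23)
b(d) = d**3
(b(w(6, X(4))) - 75)*19 = ((5*23)**3 - 75)*19 = (115**3 - 75)*19 = (1520875 - 75)*19 = 1520800*19 = 28895200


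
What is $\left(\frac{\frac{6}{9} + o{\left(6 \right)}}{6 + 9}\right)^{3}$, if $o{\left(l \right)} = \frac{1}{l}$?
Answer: $\frac{1}{5832} \approx 0.00017147$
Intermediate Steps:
$\left(\frac{\frac{6}{9} + o{\left(6 \right)}}{6 + 9}\right)^{3} = \left(\frac{\frac{6}{9} + \frac{1}{6}}{6 + 9}\right)^{3} = \left(\frac{6 \cdot \frac{1}{9} + \frac{1}{6}}{15}\right)^{3} = \left(\left(\frac{2}{3} + \frac{1}{6}\right) \frac{1}{15}\right)^{3} = \left(\frac{5}{6} \cdot \frac{1}{15}\right)^{3} = \left(\frac{1}{18}\right)^{3} = \frac{1}{5832}$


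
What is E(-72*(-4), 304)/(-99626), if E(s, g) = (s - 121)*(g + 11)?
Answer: -52605/99626 ≈ -0.52802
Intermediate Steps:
E(s, g) = (-121 + s)*(11 + g)
E(-72*(-4), 304)/(-99626) = (-1331 - 121*304 + 11*(-72*(-4)) + 304*(-72*(-4)))/(-99626) = (-1331 - 36784 + 11*288 + 304*288)*(-1/99626) = (-1331 - 36784 + 3168 + 87552)*(-1/99626) = 52605*(-1/99626) = -52605/99626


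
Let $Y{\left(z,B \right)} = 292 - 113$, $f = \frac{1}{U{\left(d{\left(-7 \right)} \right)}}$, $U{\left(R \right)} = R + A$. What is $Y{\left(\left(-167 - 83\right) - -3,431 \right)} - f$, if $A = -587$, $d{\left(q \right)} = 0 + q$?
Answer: $\frac{106327}{594} \approx 179.0$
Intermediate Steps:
$d{\left(q \right)} = q$
$U{\left(R \right)} = -587 + R$ ($U{\left(R \right)} = R - 587 = -587 + R$)
$f = - \frac{1}{594}$ ($f = \frac{1}{-587 - 7} = \frac{1}{-594} = - \frac{1}{594} \approx -0.0016835$)
$Y{\left(z,B \right)} = 179$ ($Y{\left(z,B \right)} = 292 - 113 = 179$)
$Y{\left(\left(-167 - 83\right) - -3,431 \right)} - f = 179 - - \frac{1}{594} = 179 + \frac{1}{594} = \frac{106327}{594}$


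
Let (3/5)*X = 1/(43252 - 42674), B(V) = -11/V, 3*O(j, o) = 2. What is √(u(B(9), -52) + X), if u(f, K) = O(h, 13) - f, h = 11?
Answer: √19682/102 ≈ 1.3754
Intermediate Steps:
O(j, o) = ⅔ (O(j, o) = (⅓)*2 = ⅔)
u(f, K) = ⅔ - f
X = 5/1734 (X = 5/(3*(43252 - 42674)) = (5/3)/578 = (5/3)*(1/578) = 5/1734 ≈ 0.0028835)
√(u(B(9), -52) + X) = √((⅔ - (-11)/9) + 5/1734) = √((⅔ - 1*(-11/9)) + 5/1734) = √((⅔ + 11/9) + 5/1734) = √(17/9 + 5/1734) = √(9841/5202) = √19682/102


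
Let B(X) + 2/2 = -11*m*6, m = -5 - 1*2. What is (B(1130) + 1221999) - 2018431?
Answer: -795971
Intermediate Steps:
m = -7 (m = -5 - 2 = -7)
B(X) = 461 (B(X) = -1 - 11*(-7)*6 = -1 + 77*6 = -1 + 462 = 461)
(B(1130) + 1221999) - 2018431 = (461 + 1221999) - 2018431 = 1222460 - 2018431 = -795971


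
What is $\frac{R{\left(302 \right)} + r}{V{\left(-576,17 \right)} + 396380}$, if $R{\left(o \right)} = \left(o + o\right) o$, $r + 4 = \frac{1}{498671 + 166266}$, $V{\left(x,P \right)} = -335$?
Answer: $\frac{13476352061}{29260552685} \approx 0.46056$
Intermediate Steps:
$r = - \frac{2659747}{664937}$ ($r = -4 + \frac{1}{498671 + 166266} = -4 + \frac{1}{664937} = - \frac{2659747}{664937} \approx -4.0$)
$R{\left(o \right)} = 2 o^{2}$ ($R{\left(o \right)} = 2 o o = 2 o^{2}$)
$\frac{R{\left(302 \right)} + r}{V{\left(-576,17 \right)} + 396380} = \frac{2 \cdot 302^{2} - \frac{2659747}{664937}}{-335 + 396380} = \frac{2 \cdot 91204 - \frac{2659747}{664937}}{396045} = \left(182408 - \frac{2659747}{664937}\right) \frac{1}{396045} = \frac{121287168549}{664937} \cdot \frac{1}{396045} = \frac{13476352061}{29260552685}$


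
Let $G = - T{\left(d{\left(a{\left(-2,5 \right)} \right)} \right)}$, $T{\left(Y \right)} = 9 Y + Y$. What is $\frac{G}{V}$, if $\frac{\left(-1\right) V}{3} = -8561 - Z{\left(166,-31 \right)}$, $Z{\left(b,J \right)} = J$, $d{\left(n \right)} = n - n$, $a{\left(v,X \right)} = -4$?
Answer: $0$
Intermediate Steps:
$d{\left(n \right)} = 0$
$T{\left(Y \right)} = 10 Y$
$G = 0$ ($G = - 10 \cdot 0 = \left(-1\right) 0 = 0$)
$V = 25590$ ($V = - 3 \left(-8561 - -31\right) = - 3 \left(-8561 + 31\right) = \left(-3\right) \left(-8530\right) = 25590$)
$\frac{G}{V} = \frac{0}{25590} = 0 \cdot \frac{1}{25590} = 0$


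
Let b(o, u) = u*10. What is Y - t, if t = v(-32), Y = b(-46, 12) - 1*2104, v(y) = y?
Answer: -1952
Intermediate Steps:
b(o, u) = 10*u
Y = -1984 (Y = 10*12 - 1*2104 = 120 - 2104 = -1984)
t = -32
Y - t = -1984 - 1*(-32) = -1984 + 32 = -1952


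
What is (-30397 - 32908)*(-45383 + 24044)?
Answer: 1350865395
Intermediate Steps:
(-30397 - 32908)*(-45383 + 24044) = -63305*(-21339) = 1350865395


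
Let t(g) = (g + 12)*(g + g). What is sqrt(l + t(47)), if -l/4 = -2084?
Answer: sqrt(13882) ≈ 117.82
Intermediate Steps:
l = 8336 (l = -4*(-2084) = 8336)
t(g) = 2*g*(12 + g) (t(g) = (12 + g)*(2*g) = 2*g*(12 + g))
sqrt(l + t(47)) = sqrt(8336 + 2*47*(12 + 47)) = sqrt(8336 + 2*47*59) = sqrt(8336 + 5546) = sqrt(13882)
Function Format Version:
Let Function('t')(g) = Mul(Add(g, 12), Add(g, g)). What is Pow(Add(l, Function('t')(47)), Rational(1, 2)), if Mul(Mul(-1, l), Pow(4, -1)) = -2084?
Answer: Pow(13882, Rational(1, 2)) ≈ 117.82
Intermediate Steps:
l = 8336 (l = Mul(-4, -2084) = 8336)
Function('t')(g) = Mul(2, g, Add(12, g)) (Function('t')(g) = Mul(Add(12, g), Mul(2, g)) = Mul(2, g, Add(12, g)))
Pow(Add(l, Function('t')(47)), Rational(1, 2)) = Pow(Add(8336, Mul(2, 47, Add(12, 47))), Rational(1, 2)) = Pow(Add(8336, Mul(2, 47, 59)), Rational(1, 2)) = Pow(Add(8336, 5546), Rational(1, 2)) = Pow(13882, Rational(1, 2))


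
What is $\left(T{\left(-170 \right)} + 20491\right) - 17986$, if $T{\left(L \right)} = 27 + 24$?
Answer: $2556$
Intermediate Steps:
$T{\left(L \right)} = 51$
$\left(T{\left(-170 \right)} + 20491\right) - 17986 = \left(51 + 20491\right) - 17986 = 20542 - 17986 = 2556$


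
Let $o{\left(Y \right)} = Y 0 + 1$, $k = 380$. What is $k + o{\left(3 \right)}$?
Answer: $381$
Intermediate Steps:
$o{\left(Y \right)} = 1$ ($o{\left(Y \right)} = 0 + 1 = 1$)
$k + o{\left(3 \right)} = 380 + 1 = 381$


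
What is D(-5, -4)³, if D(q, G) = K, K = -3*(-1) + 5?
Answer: 512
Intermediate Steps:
K = 8 (K = 3 + 5 = 8)
D(q, G) = 8
D(-5, -4)³ = 8³ = 512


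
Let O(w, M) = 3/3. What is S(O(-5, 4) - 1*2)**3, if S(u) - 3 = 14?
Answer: 4913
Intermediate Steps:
O(w, M) = 1 (O(w, M) = 3*(1/3) = 1)
S(u) = 17 (S(u) = 3 + 14 = 17)
S(O(-5, 4) - 1*2)**3 = 17**3 = 4913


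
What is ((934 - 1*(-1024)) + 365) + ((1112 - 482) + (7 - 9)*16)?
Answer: 2921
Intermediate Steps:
((934 - 1*(-1024)) + 365) + ((1112 - 482) + (7 - 9)*16) = ((934 + 1024) + 365) + (630 - 2*16) = (1958 + 365) + (630 - 32) = 2323 + 598 = 2921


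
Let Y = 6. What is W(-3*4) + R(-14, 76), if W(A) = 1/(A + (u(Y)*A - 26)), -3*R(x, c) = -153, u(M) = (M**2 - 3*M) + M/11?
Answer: 146155/2866 ≈ 50.996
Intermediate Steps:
u(M) = M**2 - 32*M/11 (u(M) = (M**2 - 3*M) + M*(1/11) = (M**2 - 3*M) + M/11 = M**2 - 32*M/11)
R(x, c) = 51 (R(x, c) = -1/3*(-153) = 51)
W(A) = 1/(-26 + 215*A/11) (W(A) = 1/(A + (((1/11)*6*(-32 + 11*6))*A - 26)) = 1/(A + (((1/11)*6*(-32 + 66))*A - 26)) = 1/(A + (((1/11)*6*34)*A - 26)) = 1/(A + (204*A/11 - 26)) = 1/(A + (-26 + 204*A/11)) = 1/(-26 + 215*A/11))
W(-3*4) + R(-14, 76) = 11/(-286 + 215*(-3*4)) + 51 = 11/(-286 + 215*(-12)) + 51 = 11/(-286 - 2580) + 51 = 11/(-2866) + 51 = 11*(-1/2866) + 51 = -11/2866 + 51 = 146155/2866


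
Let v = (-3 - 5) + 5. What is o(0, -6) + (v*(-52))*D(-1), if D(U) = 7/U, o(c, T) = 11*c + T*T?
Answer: -1056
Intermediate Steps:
o(c, T) = T**2 + 11*c (o(c, T) = 11*c + T**2 = T**2 + 11*c)
v = -3 (v = -8 + 5 = -3)
o(0, -6) + (v*(-52))*D(-1) = ((-6)**2 + 11*0) + (-3*(-52))*(7/(-1)) = (36 + 0) + 156*(7*(-1)) = 36 + 156*(-7) = 36 - 1092 = -1056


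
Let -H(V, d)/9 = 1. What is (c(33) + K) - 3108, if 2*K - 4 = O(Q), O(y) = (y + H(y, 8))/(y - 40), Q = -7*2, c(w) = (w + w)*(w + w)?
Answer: 135023/108 ≈ 1250.2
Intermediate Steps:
c(w) = 4*w² (c(w) = (2*w)*(2*w) = 4*w²)
H(V, d) = -9 (H(V, d) = -9*1 = -9)
Q = -14
O(y) = (-9 + y)/(-40 + y) (O(y) = (y - 9)/(y - 40) = (-9 + y)/(-40 + y))
K = 239/108 (K = 2 + ((-9 - 14)/(-40 - 14))/2 = 2 + (-23/(-54))/2 = 2 + (-1/54*(-23))/2 = 2 + (½)*(23/54) = 2 + 23/108 = 239/108 ≈ 2.2130)
(c(33) + K) - 3108 = (4*33² + 239/108) - 3108 = (4*1089 + 239/108) - 3108 = (4356 + 239/108) - 3108 = 470687/108 - 3108 = 135023/108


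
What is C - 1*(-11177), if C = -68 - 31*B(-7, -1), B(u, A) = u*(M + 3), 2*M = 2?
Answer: 11977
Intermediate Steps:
M = 1 (M = (½)*2 = 1)
B(u, A) = 4*u (B(u, A) = u*(1 + 3) = u*4 = 4*u)
C = 800 (C = -68 - 124*(-7) = -68 - 31*(-28) = -68 + 868 = 800)
C - 1*(-11177) = 800 - 1*(-11177) = 800 + 11177 = 11977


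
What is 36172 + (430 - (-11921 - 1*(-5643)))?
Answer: 42880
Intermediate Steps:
36172 + (430 - (-11921 - 1*(-5643))) = 36172 + (430 - (-11921 + 5643)) = 36172 + (430 - 1*(-6278)) = 36172 + (430 + 6278) = 36172 + 6708 = 42880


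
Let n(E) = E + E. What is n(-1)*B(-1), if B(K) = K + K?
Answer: 4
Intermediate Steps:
n(E) = 2*E
B(K) = 2*K
n(-1)*B(-1) = (2*(-1))*(2*(-1)) = -2*(-2) = 4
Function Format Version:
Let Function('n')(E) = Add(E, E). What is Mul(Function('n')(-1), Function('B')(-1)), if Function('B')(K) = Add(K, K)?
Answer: 4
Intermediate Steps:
Function('n')(E) = Mul(2, E)
Function('B')(K) = Mul(2, K)
Mul(Function('n')(-1), Function('B')(-1)) = Mul(Mul(2, -1), Mul(2, -1)) = Mul(-2, -2) = 4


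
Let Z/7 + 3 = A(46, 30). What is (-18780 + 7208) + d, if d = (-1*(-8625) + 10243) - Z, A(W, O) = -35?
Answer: 7562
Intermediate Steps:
Z = -266 (Z = -21 + 7*(-35) = -21 - 245 = -266)
d = 19134 (d = (-1*(-8625) + 10243) - 1*(-266) = (8625 + 10243) + 266 = 18868 + 266 = 19134)
(-18780 + 7208) + d = (-18780 + 7208) + 19134 = -11572 + 19134 = 7562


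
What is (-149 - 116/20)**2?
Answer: 599076/25 ≈ 23963.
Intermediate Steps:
(-149 - 116/20)**2 = (-149 - 116*1/20)**2 = (-149 - 29/5)**2 = (-774/5)**2 = 599076/25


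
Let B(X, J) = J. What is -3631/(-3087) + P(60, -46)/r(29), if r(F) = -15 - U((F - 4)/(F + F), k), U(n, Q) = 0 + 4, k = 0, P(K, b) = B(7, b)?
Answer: 210991/58653 ≈ 3.5973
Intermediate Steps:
P(K, b) = b
U(n, Q) = 4
r(F) = -19 (r(F) = -15 - 1*4 = -15 - 4 = -19)
-3631/(-3087) + P(60, -46)/r(29) = -3631/(-3087) - 46/(-19) = -3631*(-1/3087) - 46*(-1/19) = 3631/3087 + 46/19 = 210991/58653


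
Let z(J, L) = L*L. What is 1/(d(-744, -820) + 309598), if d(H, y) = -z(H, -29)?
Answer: 1/308757 ≈ 3.2388e-6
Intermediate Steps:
z(J, L) = L²
d(H, y) = -841 (d(H, y) = -1*(-29)² = -1*841 = -841)
1/(d(-744, -820) + 309598) = 1/(-841 + 309598) = 1/308757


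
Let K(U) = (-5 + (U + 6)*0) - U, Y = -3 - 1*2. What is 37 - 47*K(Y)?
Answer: 37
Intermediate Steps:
Y = -5 (Y = -3 - 2 = -5)
K(U) = -5 - U (K(U) = (-5 + (6 + U)*0) - U = (-5 + 0) - U = -5 - U)
37 - 47*K(Y) = 37 - 47*(-5 - 1*(-5)) = 37 - 47*(-5 + 5) = 37 - 47*0 = 37 + 0 = 37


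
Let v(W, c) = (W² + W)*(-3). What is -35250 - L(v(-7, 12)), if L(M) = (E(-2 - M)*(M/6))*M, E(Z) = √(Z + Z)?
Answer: -35250 - 5292*√62 ≈ -76919.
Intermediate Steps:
E(Z) = √2*√Z (E(Z) = √(2*Z) = √2*√Z)
v(W, c) = -3*W - 3*W² (v(W, c) = (W + W²)*(-3) = -3*W - 3*W²)
L(M) = √2*M²*√(-2 - M)/6 (L(M) = ((√2*√(-2 - M))*(M/6))*M = (M*√2*√(-2 - M)/6)*M = √2*M²*√(-2 - M)/6)
-35250 - L(v(-7, 12)) = -35250 - (-3*(-7)*(1 - 7))²*√(-4 - (-6)*(-7)*(1 - 7))/6 = -35250 - (-3*(-7)*(-6))²*√(-4 - (-6)*(-7)*(-6))/6 = -35250 - (-126)²*√(-4 - 2*(-126))/6 = -35250 - 15876*√(-4 + 252)/6 = -35250 - 15876*√248/6 = -35250 - 15876*2*√62/6 = -35250 - 5292*√62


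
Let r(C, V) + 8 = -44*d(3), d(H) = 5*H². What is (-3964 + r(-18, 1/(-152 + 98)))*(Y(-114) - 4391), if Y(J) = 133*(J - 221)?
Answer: 291326592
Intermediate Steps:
Y(J) = -29393 + 133*J (Y(J) = 133*(-221 + J) = -29393 + 133*J)
r(C, V) = -1988 (r(C, V) = -8 - 220*3² = -8 - 220*9 = -8 - 44*45 = -8 - 1980 = -1988)
(-3964 + r(-18, 1/(-152 + 98)))*(Y(-114) - 4391) = (-3964 - 1988)*((-29393 + 133*(-114)) - 4391) = -5952*((-29393 - 15162) - 4391) = -5952*(-44555 - 4391) = -5952*(-48946) = 291326592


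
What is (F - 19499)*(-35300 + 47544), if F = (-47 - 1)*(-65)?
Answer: -200544476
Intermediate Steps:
F = 3120 (F = -48*(-65) = 3120)
(F - 19499)*(-35300 + 47544) = (3120 - 19499)*(-35300 + 47544) = -16379*12244 = -200544476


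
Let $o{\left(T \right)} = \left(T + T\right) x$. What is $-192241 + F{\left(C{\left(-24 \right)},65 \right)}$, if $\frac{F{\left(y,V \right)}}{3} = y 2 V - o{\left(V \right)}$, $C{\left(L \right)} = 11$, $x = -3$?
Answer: $-186781$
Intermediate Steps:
$o{\left(T \right)} = - 6 T$ ($o{\left(T \right)} = \left(T + T\right) \left(-3\right) = 2 T \left(-3\right) = - 6 T$)
$F{\left(y,V \right)} = 18 V + 6 V y$ ($F{\left(y,V \right)} = 3 \left(y 2 V - - 6 V\right) = 3 \left(2 y V + 6 V\right) = 3 \left(2 V y + 6 V\right) = 3 \left(6 V + 2 V y\right) = 18 V + 6 V y$)
$-192241 + F{\left(C{\left(-24 \right)},65 \right)} = -192241 + 6 \cdot 65 \left(3 + 11\right) = -192241 + 6 \cdot 65 \cdot 14 = -192241 + 5460 = -186781$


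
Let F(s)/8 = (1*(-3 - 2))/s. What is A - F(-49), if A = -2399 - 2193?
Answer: -225048/49 ≈ -4592.8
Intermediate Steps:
A = -4592
F(s) = -40/s (F(s) = 8*((1*(-3 - 2))/s) = 8*((1*(-5))/s) = 8*(-5/s) = -40/s)
A - F(-49) = -4592 - (-40)/(-49) = -4592 - (-40)*(-1)/49 = -4592 - 1*40/49 = -4592 - 40/49 = -225048/49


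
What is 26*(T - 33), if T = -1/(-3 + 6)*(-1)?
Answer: -2548/3 ≈ -849.33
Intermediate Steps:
T = ⅓ (T = -1/3*(-1) = -1*⅓*(-1) = -⅓*(-1) = ⅓ ≈ 0.33333)
26*(T - 33) = 26*(⅓ - 33) = 26*(-98/3) = -2548/3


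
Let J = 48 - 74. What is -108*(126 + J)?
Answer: -10800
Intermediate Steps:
J = -26
-108*(126 + J) = -108*(126 - 26) = -108*100 = -10800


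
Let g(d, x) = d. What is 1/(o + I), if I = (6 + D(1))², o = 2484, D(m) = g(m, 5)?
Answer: 1/2533 ≈ 0.00039479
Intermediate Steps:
D(m) = m
I = 49 (I = (6 + 1)² = 7² = 49)
1/(o + I) = 1/(2484 + 49) = 1/2533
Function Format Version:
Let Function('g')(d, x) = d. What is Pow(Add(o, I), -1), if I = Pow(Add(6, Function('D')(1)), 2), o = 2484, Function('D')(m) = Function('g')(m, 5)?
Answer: Rational(1, 2533) ≈ 0.00039479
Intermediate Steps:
Function('D')(m) = m
I = 49 (I = Pow(Add(6, 1), 2) = Pow(7, 2) = 49)
Pow(Add(o, I), -1) = Pow(Add(2484, 49), -1) = Pow(2533, -1) = Rational(1, 2533)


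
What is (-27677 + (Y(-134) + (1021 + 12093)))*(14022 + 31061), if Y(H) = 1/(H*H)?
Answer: -11788899152841/17956 ≈ -6.5654e+8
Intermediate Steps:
Y(H) = H⁻²
(-27677 + (Y(-134) + (1021 + 12093)))*(14022 + 31061) = (-27677 + ((-134)⁻² + (1021 + 12093)))*(14022 + 31061) = (-27677 + (1/17956 + 13114))*45083 = (-27677 + 235474985/17956)*45083 = -261493227/17956*45083 = -11788899152841/17956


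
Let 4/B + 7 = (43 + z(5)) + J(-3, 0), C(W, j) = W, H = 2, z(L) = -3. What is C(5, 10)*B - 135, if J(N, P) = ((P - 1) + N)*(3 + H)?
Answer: -1735/13 ≈ -133.46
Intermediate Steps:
J(N, P) = -5 + 5*N + 5*P (J(N, P) = ((P - 1) + N)*(3 + 2) = ((-1 + P) + N)*5 = (-1 + N + P)*5 = -5 + 5*N + 5*P)
B = 4/13 (B = 4/(-7 + ((43 - 3) + (-5 + 5*(-3) + 5*0))) = 4/(-7 + (40 + (-5 - 15 + 0))) = 4/(-7 + (40 - 20)) = 4/(-7 + 20) = 4/13 ≈ 0.30769)
C(5, 10)*B - 135 = 5*(4/13) - 135 = 20/13 - 135 = -1735/13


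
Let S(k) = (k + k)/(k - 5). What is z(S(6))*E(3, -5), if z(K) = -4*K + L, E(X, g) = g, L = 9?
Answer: 195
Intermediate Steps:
S(k) = 2*k/(-5 + k) (S(k) = (2*k)/(-5 + k) = 2*k/(-5 + k))
z(K) = 9 - 4*K (z(K) = -4*K + 9 = 9 - 4*K)
z(S(6))*E(3, -5) = (9 - 8*6/(-5 + 6))*(-5) = (9 - 8*6/1)*(-5) = (9 - 8*6)*(-5) = (9 - 4*12)*(-5) = (9 - 48)*(-5) = -39*(-5) = 195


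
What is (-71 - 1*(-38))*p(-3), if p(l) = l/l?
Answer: -33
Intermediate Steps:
p(l) = 1
(-71 - 1*(-38))*p(-3) = (-71 - 1*(-38))*1 = (-71 + 38)*1 = -33*1 = -33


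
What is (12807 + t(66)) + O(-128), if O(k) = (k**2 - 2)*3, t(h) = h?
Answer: 62019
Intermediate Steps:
O(k) = -6 + 3*k**2 (O(k) = (-2 + k**2)*3 = -6 + 3*k**2)
(12807 + t(66)) + O(-128) = (12807 + 66) + (-6 + 3*(-128)**2) = 12873 + (-6 + 3*16384) = 12873 + (-6 + 49152) = 12873 + 49146 = 62019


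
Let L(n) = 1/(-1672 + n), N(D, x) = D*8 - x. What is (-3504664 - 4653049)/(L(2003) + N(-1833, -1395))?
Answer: 2700203003/4392038 ≈ 614.79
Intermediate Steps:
N(D, x) = -x + 8*D (N(D, x) = 8*D - x = -x + 8*D)
(-3504664 - 4653049)/(L(2003) + N(-1833, -1395)) = (-3504664 - 4653049)/(1/(-1672 + 2003) + (-1*(-1395) + 8*(-1833))) = -8157713/(1/331 + (1395 - 14664)) = -8157713/(1/331 - 13269) = -8157713/(-4392038/331) = -8157713*(-331/4392038) = 2700203003/4392038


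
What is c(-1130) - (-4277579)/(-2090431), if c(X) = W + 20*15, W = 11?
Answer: 645846462/2090431 ≈ 308.95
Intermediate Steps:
c(X) = 311 (c(X) = 11 + 20*15 = 11 + 300 = 311)
c(-1130) - (-4277579)/(-2090431) = 311 - (-4277579)/(-2090431) = 311 - (-4277579)*(-1)/2090431 = 311 - 1*4277579/2090431 = 311 - 4277579/2090431 = 645846462/2090431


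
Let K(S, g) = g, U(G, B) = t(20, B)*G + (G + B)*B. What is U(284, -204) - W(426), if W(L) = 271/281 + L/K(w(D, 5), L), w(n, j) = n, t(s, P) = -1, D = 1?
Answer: -4666276/281 ≈ -16606.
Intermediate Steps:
U(G, B) = -G + B*(B + G) (U(G, B) = -G + (G + B)*B = -G + (B + G)*B = -G + B*(B + G))
W(L) = 552/281 (W(L) = 271/281 + L/L = 271*(1/281) + 1 = 271/281 + 1 = 552/281)
U(284, -204) - W(426) = ((-204)² - 1*284 - 204*284) - 1*552/281 = (41616 - 284 - 57936) - 552/281 = -16604 - 552/281 = -4666276/281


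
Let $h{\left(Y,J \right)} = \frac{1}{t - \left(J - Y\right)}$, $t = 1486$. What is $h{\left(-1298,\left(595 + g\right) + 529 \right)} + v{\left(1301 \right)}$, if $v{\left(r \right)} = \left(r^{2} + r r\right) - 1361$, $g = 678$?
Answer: $\frac{5461519373}{1614} \approx 3.3838 \cdot 10^{6}$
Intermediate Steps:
$v{\left(r \right)} = -1361 + 2 r^{2}$ ($v{\left(r \right)} = \left(r^{2} + r^{2}\right) - 1361 = 2 r^{2} - 1361 = -1361 + 2 r^{2}$)
$h{\left(Y,J \right)} = \frac{1}{1486 + Y - J}$ ($h{\left(Y,J \right)} = \frac{1}{1486 - \left(J - Y\right)} = \frac{1}{1486 + Y - J}$)
$h{\left(-1298,\left(595 + g\right) + 529 \right)} + v{\left(1301 \right)} = \frac{1}{1486 - 1298 - \left(\left(595 + 678\right) + 529\right)} - \left(1361 - 2 \cdot 1301^{2}\right) = \frac{1}{1486 - 1298 - \left(1273 + 529\right)} + \left(-1361 + 2 \cdot 1692601\right) = \frac{1}{1486 - 1298 - 1802} + \left(-1361 + 3385202\right) = \frac{1}{1486 - 1298 - 1802} + 3383841 = \frac{1}{-1614} + 3383841 = - \frac{1}{1614} + 3383841 = \frac{5461519373}{1614}$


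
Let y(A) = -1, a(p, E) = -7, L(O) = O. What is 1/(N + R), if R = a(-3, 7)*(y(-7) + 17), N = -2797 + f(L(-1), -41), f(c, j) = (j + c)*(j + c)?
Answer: -1/1145 ≈ -0.00087336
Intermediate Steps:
f(c, j) = (c + j)² (f(c, j) = (c + j)*(c + j) = (c + j)²)
N = -1033 (N = -2797 + (-1 - 41)² = -2797 + (-42)² = -2797 + 1764 = -1033)
R = -112 (R = -7*(-1 + 17) = -7*16 = -112)
1/(N + R) = 1/(-1033 - 112) = 1/(-1145) = -1/1145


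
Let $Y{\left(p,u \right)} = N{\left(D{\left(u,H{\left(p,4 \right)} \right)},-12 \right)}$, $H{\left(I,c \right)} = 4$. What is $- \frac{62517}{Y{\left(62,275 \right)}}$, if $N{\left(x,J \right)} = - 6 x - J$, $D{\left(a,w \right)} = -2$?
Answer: $- \frac{20839}{8} \approx -2604.9$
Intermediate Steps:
$N{\left(x,J \right)} = - J - 6 x$
$Y{\left(p,u \right)} = 24$ ($Y{\left(p,u \right)} = \left(-1\right) \left(-12\right) - -12 = 12 + 12 = 24$)
$- \frac{62517}{Y{\left(62,275 \right)}} = - \frac{62517}{24} = \left(-62517\right) \frac{1}{24} = - \frac{20839}{8}$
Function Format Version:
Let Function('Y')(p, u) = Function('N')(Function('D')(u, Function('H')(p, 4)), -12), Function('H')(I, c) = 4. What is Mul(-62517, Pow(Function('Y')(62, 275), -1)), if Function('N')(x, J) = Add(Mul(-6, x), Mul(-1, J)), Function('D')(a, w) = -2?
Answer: Rational(-20839, 8) ≈ -2604.9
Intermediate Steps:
Function('N')(x, J) = Add(Mul(-1, J), Mul(-6, x))
Function('Y')(p, u) = 24 (Function('Y')(p, u) = Add(Mul(-1, -12), Mul(-6, -2)) = Add(12, 12) = 24)
Mul(-62517, Pow(Function('Y')(62, 275), -1)) = Mul(-62517, Pow(24, -1)) = Mul(-62517, Rational(1, 24)) = Rational(-20839, 8)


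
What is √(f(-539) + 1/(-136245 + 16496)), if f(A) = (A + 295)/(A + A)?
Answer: √392721070929/1317239 ≈ 0.47575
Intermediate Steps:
f(A) = (295 + A)/(2*A) (f(A) = (295 + A)/((2*A)) = (295 + A)*(1/(2*A)) = (295 + A)/(2*A))
√(f(-539) + 1/(-136245 + 16496)) = √((½)*(295 - 539)/(-539) + 1/(-136245 + 16496)) = √((½)*(-1/539)*(-244) + 1/(-119749)) = √(122/539 - 1/119749) = √(2086977/9220673) = √392721070929/1317239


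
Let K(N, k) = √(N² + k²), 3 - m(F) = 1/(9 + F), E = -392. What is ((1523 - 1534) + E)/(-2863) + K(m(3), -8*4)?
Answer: 403/2863 + √148681/12 ≈ 32.273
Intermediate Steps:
m(F) = 3 - 1/(9 + F)
((1523 - 1534) + E)/(-2863) + K(m(3), -8*4) = ((1523 - 1534) - 392)/(-2863) + √(((26 + 3*3)/(9 + 3))² + (-8*4)²) = (-11 - 392)*(-1/2863) + √(((26 + 9)/12)² + (-32)²) = -403*(-1/2863) + √(((1/12)*35)² + 1024) = 403/2863 + √((35/12)² + 1024) = 403/2863 + √(1225/144 + 1024) = 403/2863 + √(148681/144) = 403/2863 + √148681/12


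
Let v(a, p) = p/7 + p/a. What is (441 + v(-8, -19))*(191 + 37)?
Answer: 1406589/14 ≈ 1.0047e+5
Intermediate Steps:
v(a, p) = p/7 + p/a (v(a, p) = p*(⅐) + p/a = p/7 + p/a)
(441 + v(-8, -19))*(191 + 37) = (441 + ((⅐)*(-19) - 19/(-8)))*(191 + 37) = (441 + (-19/7 - 19*(-⅛)))*228 = (441 + (-19/7 + 19/8))*228 = (441 - 19/56)*228 = (24677/56)*228 = 1406589/14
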